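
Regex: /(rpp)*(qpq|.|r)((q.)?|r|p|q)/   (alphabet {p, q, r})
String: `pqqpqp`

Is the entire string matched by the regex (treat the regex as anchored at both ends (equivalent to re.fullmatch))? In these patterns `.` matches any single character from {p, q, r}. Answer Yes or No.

No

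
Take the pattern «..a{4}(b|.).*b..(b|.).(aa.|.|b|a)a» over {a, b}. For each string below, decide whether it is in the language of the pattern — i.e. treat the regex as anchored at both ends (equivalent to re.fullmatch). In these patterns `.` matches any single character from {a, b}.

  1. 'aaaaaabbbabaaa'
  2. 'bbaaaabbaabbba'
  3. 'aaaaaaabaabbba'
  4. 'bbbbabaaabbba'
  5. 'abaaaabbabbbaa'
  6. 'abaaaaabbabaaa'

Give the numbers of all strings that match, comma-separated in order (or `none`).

1 → match
2 → match
3 → match
4 → no match
5 → match
6 → match

1, 2, 3, 5, 6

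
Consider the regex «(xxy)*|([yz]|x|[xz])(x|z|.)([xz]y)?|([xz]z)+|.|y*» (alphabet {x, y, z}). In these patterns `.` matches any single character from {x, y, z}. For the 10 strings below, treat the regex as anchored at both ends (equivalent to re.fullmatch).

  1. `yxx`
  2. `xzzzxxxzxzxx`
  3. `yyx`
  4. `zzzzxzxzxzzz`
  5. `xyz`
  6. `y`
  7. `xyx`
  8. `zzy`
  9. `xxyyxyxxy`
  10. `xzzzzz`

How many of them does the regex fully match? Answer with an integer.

3

1 → no match
2 → no match
3 → no match
4 → match
5 → no match
6 → match
7 → no match
8 → no match
9 → no match
10 → match
Total matched: 3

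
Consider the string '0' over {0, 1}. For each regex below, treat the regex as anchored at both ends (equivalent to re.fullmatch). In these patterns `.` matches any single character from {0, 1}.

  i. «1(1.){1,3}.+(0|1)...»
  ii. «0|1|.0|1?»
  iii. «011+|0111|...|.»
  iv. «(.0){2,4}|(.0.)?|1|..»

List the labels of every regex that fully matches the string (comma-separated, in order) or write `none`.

ii, iii

i → no match — must start with '11'
ii → match
iii → match
iv → no match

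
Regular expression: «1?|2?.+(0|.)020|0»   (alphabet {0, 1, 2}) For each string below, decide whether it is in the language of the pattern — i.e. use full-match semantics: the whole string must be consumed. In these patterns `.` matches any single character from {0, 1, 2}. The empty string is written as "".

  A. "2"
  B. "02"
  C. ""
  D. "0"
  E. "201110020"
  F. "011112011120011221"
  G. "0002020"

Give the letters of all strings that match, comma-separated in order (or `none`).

A. "2" → no match
B. "02" → no match
C. "" → match
D. "0" → match
E. "201110020" → match
F → no match
G. "0002020" → match

C, D, E, G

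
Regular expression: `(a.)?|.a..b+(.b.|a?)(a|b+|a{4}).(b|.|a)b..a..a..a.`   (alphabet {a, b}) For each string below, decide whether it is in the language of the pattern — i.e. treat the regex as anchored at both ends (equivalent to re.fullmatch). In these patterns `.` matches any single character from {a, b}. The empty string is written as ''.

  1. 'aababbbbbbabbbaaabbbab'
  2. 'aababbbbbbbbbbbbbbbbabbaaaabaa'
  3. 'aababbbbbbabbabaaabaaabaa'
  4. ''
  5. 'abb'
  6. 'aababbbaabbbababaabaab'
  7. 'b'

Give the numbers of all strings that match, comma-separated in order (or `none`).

1 → no match
2 → no match
3 → match
4. '' → match
5. 'abb' → no match
6 → match
7. 'b' → no match

3, 4, 6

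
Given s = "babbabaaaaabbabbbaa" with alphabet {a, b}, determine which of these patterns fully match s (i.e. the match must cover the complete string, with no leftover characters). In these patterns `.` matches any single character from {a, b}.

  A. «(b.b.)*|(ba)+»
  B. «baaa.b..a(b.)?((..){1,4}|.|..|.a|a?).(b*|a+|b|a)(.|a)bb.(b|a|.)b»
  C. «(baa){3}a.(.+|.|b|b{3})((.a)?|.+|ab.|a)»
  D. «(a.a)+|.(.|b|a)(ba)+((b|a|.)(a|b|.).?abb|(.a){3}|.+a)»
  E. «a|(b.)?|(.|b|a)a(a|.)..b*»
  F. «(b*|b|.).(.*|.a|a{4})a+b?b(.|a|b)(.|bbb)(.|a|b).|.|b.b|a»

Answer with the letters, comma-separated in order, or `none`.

F

A → no match
B → no match — must start with "baaa"
C → no match — must start with "baa"
D → no match
E → no match
F → match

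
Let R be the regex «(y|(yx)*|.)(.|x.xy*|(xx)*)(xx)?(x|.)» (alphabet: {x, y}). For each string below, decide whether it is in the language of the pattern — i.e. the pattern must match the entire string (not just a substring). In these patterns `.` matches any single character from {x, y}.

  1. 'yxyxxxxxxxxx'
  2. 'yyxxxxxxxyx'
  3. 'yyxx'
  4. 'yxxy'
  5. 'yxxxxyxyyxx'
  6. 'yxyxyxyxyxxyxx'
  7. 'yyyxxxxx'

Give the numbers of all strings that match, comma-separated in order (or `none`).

1 → no match
2 → no match
3 → no match
4 → match
5 → no match
6 → match
7 → no match

4, 6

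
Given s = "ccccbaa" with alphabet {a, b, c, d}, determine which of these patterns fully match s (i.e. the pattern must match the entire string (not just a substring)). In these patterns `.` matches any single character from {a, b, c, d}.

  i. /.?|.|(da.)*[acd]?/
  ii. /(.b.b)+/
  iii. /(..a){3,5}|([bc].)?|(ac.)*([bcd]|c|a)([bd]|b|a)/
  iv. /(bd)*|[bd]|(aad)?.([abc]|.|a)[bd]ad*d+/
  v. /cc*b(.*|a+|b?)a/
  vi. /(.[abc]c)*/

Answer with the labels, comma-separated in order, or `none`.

i → no match
ii → no match — must end with "b"
iii → no match
iv → no match
v → match
vi → no match

v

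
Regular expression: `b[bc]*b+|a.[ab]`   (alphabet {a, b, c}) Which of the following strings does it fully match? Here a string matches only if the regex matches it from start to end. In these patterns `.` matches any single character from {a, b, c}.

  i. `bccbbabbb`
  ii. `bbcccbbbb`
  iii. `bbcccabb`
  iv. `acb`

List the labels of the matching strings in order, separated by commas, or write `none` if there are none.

i → no match
ii → match
iii → no match
iv → match

ii, iv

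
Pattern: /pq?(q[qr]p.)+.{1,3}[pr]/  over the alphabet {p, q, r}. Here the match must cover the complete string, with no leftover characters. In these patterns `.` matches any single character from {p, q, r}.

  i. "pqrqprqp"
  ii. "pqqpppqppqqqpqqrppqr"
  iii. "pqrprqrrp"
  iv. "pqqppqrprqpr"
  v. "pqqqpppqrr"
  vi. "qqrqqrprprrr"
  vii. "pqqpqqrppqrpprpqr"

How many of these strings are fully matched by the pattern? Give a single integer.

i → no match
ii → no match
iii → match
iv → match
v → match
vi → no match — must start with "p"
vii → match
Total matched: 4

4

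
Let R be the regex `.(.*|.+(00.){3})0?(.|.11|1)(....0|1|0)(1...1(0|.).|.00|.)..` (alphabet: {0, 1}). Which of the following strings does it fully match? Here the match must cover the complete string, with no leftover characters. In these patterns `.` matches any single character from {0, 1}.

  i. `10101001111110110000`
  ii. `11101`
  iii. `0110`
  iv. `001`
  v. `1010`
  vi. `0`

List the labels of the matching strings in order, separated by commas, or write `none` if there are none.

i → match
ii → no match
iii → no match
iv → no match
v → no match
vi → no match

i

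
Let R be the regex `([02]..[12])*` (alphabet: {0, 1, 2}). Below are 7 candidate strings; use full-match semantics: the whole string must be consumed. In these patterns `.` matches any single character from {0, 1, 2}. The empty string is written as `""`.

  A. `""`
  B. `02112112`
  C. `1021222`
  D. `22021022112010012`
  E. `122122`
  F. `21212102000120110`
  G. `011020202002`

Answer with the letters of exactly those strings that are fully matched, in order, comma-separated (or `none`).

A. `""` → match
B. `02112112` → match
C. `1021222` → no match
D → no match
E. `122122` → no match
F → no match
G. `011020202002` → no match

A, B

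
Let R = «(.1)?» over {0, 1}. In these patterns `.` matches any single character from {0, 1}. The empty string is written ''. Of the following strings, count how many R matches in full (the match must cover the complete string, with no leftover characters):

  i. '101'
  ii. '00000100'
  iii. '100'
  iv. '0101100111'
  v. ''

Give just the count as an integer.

1

i → no match
ii → no match
iii → no match
iv → no match
v → match
Total matched: 1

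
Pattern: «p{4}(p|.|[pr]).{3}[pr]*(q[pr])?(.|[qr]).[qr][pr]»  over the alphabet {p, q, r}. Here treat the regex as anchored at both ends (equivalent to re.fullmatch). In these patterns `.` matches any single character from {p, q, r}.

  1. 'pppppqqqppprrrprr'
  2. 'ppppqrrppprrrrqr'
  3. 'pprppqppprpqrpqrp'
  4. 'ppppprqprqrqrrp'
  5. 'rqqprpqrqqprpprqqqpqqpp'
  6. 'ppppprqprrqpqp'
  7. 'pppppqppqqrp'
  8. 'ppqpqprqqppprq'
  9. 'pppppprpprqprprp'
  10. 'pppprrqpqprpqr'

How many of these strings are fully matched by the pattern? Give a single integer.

1 → match
2 → match
3 → no match
4 → match
5 → no match — must start with 'p'
6 → match
7 → match
8 → no match
9 → match
10 → match
Total matched: 7

7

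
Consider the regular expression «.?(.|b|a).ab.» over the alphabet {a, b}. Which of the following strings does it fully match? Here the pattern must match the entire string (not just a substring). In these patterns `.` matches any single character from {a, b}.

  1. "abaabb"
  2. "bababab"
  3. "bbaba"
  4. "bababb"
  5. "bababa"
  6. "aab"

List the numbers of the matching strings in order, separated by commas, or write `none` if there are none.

1. "abaabb" → match
2. "bababab" → no match
3. "bbaba" → match
4. "bababb" → match
5. "bababa" → match
6. "aab" → no match

1, 3, 4, 5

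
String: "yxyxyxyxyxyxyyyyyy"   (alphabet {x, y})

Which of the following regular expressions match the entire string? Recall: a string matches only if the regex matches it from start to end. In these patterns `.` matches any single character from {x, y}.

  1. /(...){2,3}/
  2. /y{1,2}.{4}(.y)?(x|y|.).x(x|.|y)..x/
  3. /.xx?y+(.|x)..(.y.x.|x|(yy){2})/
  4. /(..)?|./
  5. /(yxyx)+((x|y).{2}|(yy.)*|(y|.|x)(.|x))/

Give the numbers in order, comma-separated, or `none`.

5

1 → no match
2 → no match — must end with "x"
3 → no match
4 → no match
5 → match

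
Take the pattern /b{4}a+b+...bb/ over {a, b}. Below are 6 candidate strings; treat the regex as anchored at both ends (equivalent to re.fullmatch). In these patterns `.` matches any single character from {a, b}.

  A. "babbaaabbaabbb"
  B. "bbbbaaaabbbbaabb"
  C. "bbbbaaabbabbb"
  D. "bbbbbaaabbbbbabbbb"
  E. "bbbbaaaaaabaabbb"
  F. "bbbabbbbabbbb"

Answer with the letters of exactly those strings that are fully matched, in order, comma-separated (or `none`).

B, C, E

A → no match
B → match
C → match
D → no match
E → match
F → no match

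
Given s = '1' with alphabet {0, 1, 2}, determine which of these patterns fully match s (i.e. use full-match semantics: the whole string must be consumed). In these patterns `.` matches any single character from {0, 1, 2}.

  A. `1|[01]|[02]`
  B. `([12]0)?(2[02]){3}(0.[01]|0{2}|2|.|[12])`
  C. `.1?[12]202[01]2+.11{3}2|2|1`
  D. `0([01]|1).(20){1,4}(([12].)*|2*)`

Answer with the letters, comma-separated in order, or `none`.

A, C

A → match
B → no match
C → match
D → no match — must start with '0'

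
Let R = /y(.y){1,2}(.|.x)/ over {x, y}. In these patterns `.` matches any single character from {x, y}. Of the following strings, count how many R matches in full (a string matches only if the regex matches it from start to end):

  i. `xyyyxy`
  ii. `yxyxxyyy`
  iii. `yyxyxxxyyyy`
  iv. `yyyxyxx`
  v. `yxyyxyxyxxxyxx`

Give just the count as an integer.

i → no match — must start with `y`
ii → no match
iii → no match
iv → match
v → no match
Total matched: 1

1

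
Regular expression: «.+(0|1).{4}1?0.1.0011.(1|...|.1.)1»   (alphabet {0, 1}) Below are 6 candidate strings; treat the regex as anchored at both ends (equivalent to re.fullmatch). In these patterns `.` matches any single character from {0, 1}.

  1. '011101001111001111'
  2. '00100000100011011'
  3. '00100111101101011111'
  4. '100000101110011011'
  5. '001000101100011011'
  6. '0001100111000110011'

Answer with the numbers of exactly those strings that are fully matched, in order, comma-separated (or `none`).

1 → no match
2 → match
3 → no match
4 → match
5 → match
6 → no match

2, 4, 5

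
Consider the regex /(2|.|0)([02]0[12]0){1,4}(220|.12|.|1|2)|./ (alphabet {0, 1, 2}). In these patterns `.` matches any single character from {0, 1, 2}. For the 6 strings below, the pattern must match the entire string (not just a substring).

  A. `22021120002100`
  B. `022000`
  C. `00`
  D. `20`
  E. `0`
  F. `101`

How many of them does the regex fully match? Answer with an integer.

A → no match
B → no match
C → no match
D → no match
E → match
F → no match
Total matched: 1

1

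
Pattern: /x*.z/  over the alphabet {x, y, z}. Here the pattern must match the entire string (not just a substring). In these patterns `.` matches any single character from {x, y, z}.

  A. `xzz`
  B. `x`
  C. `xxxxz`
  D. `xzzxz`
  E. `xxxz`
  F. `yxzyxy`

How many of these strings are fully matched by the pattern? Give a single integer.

3

A → match
B → no match — must end with `z`
C → match
D → no match
E → match
F → no match — must end with `z`
Total matched: 3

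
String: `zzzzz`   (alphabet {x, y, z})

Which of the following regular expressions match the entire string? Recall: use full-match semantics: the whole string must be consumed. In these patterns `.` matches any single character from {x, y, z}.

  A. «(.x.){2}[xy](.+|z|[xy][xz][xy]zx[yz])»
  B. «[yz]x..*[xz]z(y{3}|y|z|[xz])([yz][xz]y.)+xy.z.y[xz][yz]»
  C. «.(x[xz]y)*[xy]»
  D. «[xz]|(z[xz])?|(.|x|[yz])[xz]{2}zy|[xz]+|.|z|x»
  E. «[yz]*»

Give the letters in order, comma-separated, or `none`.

A → no match
B → no match
C → no match
D → match
E → match

D, E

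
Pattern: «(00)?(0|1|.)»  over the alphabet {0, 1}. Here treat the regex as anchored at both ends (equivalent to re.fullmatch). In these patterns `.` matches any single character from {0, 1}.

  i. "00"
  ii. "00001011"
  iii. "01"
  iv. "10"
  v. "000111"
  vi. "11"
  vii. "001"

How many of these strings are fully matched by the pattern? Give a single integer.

i → no match
ii → no match
iii → no match
iv → no match
v → no match
vi → no match
vii → match
Total matched: 1

1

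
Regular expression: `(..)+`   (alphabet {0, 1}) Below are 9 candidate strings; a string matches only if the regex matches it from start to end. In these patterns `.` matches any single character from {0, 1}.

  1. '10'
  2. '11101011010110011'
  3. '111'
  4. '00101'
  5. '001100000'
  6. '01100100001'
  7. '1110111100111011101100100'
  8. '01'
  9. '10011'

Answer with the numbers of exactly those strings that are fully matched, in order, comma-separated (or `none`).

1, 8

1 → match
2 → no match
3 → no match
4 → no match
5 → no match
6 → no match
7 → no match
8 → match
9 → no match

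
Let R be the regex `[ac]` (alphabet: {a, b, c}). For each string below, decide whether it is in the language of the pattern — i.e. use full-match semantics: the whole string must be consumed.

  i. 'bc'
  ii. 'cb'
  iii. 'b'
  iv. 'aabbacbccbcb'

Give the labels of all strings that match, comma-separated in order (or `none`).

none

i → no match
ii → no match
iii → no match
iv → no match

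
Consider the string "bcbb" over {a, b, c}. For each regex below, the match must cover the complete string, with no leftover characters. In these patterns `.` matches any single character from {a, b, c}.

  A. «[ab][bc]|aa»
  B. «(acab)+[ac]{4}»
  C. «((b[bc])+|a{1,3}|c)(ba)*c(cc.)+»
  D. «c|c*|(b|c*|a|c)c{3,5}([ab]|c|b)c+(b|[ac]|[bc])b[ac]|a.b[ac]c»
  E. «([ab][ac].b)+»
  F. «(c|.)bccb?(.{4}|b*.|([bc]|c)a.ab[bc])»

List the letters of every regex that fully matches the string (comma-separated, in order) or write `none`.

A → no match
B → no match — must start with "acab"
C → no match
D → no match
E → match
F → no match

E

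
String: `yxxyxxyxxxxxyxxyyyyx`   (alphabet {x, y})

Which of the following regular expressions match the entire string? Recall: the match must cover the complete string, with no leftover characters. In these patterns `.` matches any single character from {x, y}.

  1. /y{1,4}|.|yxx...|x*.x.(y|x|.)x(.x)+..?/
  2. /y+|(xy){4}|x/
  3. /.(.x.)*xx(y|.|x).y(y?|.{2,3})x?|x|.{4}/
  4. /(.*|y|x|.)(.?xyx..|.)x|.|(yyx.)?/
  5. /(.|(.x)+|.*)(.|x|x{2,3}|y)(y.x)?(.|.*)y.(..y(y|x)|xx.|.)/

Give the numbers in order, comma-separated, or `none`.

3, 4, 5

1 → no match
2 → no match
3 → match
4 → match
5 → match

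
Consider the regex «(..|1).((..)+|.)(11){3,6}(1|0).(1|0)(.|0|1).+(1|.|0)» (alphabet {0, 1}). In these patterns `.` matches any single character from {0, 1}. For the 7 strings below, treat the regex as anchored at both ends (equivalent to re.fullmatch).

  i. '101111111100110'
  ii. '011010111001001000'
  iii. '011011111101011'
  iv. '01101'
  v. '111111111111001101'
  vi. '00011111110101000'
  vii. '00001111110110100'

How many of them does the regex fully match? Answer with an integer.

i → match
ii → no match
iii → no match
iv. '01101' → no match
v → match
vi → match
vii → match
Total matched: 4

4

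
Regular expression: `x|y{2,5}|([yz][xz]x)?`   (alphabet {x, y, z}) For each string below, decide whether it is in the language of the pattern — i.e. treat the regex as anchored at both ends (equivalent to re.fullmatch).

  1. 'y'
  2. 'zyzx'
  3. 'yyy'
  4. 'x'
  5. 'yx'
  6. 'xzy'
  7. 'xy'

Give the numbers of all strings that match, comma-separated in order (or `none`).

1. 'y' → no match
2. 'zyzx' → no match
3. 'yyy' → match
4. 'x' → match
5. 'yx' → no match
6. 'xzy' → no match
7. 'xy' → no match

3, 4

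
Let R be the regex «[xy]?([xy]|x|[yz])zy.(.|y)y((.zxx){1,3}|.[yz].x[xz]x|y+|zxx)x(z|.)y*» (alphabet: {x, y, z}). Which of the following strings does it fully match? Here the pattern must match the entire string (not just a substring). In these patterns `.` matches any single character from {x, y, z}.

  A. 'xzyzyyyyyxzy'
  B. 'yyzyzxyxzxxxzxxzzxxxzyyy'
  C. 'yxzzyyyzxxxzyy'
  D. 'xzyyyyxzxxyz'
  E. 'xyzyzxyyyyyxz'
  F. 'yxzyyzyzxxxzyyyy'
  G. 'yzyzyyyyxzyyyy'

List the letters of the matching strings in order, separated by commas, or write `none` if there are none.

A, B, E, F, G

A. 'xzyzyyyyyxzy' → match
B → match
C → no match
D. 'xzyyyyxzxxyz' → no match
E → match
F → match
G → match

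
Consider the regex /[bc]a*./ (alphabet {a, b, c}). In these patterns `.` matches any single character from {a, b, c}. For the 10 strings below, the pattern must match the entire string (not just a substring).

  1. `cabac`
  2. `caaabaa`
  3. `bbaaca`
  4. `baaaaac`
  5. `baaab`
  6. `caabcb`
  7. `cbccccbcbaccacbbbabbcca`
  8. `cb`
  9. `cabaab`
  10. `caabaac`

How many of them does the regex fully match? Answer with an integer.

1 → no match
2 → no match
3 → no match
4 → match
5 → match
6 → no match
7 → no match
8 → match
9 → no match
10 → no match
Total matched: 3

3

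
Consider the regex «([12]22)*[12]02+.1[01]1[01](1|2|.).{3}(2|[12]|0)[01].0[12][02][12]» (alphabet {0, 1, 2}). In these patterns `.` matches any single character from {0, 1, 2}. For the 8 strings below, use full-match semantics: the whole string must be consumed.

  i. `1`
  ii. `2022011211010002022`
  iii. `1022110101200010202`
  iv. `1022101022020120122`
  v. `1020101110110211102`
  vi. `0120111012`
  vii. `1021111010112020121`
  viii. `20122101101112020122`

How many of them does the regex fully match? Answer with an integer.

2

i. `1` → no match
ii → no match
iii → no match
iv → match
v → no match
vi. `0120111012` → no match
vii → match
viii → no match
Total matched: 2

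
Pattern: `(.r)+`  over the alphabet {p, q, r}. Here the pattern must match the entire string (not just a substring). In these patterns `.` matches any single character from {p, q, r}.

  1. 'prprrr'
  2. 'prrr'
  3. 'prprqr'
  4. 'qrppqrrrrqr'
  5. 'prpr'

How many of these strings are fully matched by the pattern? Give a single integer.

4

1 → match
2 → match
3 → match
4 → no match
5 → match
Total matched: 4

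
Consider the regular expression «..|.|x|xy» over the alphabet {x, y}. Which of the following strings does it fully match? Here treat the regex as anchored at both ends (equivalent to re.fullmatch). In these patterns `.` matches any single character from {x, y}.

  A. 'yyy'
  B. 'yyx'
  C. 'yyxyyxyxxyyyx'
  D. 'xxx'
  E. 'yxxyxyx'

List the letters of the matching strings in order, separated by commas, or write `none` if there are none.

none

A. 'yyy' → no match
B. 'yyx' → no match
C → no match
D. 'xxx' → no match
E. 'yxxyxyx' → no match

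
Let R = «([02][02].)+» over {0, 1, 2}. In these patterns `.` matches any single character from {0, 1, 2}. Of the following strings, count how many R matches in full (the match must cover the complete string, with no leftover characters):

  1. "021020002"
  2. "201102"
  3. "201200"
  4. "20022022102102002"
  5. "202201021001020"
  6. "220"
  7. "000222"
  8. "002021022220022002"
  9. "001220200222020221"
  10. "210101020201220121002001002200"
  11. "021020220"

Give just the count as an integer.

8

1 → match
2 → no match
3 → match
4 → no match
5 → match
6 → match
7 → match
8 → match
9 → match
10 → no match
11 → match
Total matched: 8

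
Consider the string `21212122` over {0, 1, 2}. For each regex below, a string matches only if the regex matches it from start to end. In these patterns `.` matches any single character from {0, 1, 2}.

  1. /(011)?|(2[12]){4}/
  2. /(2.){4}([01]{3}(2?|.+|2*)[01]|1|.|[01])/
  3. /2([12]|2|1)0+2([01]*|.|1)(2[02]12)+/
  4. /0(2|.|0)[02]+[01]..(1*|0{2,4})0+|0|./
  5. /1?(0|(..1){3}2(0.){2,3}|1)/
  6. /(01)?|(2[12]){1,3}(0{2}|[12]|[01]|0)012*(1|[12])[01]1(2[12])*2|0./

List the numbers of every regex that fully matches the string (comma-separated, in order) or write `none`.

1

1 → match
2 → no match
3 → no match — must end with `12`
4 → no match
5 → no match
6 → no match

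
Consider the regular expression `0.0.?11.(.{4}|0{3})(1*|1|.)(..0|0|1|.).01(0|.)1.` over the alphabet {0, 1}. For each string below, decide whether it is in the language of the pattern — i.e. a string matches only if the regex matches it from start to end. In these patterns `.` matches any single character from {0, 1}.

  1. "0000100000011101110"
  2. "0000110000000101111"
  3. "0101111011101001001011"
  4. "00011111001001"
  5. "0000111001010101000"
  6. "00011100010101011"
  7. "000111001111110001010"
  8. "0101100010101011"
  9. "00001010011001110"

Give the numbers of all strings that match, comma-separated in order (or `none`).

2, 6, 7

1 → no match
2 → match
3 → no match
4 → no match
5 → no match
6 → match
7 → match
8 → no match
9 → no match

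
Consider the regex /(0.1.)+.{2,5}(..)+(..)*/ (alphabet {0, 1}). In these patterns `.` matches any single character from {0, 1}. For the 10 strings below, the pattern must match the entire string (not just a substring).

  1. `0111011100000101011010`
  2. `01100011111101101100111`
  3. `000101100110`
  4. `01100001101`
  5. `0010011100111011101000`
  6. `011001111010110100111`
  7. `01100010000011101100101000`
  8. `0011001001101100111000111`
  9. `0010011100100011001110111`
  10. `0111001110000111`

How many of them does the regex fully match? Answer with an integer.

9

1 → match
2 → match
3 → no match
4 → match
5 → match
6 → match
7 → match
8 → match
9 → match
10 → match
Total matched: 9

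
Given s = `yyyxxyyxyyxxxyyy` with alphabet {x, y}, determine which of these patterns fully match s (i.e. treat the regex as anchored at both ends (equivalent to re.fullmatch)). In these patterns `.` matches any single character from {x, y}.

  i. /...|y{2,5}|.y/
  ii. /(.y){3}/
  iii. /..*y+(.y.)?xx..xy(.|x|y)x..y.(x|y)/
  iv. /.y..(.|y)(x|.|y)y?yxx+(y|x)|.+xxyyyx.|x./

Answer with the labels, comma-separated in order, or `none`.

iii

i → no match
ii → no match
iii → match
iv → no match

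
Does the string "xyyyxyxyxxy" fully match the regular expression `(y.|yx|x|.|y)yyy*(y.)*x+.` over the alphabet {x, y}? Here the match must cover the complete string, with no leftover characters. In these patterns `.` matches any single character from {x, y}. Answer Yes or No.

Yes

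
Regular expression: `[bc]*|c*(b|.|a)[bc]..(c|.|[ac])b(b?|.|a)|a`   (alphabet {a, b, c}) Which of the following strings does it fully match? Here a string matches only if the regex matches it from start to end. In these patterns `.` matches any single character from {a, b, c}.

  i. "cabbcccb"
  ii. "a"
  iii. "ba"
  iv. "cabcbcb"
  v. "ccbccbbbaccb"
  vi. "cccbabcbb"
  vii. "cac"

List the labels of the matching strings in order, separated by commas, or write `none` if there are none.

i → no match
ii → match
iii → no match
iv → match
v → no match
vi → match
vii → no match

ii, iv, vi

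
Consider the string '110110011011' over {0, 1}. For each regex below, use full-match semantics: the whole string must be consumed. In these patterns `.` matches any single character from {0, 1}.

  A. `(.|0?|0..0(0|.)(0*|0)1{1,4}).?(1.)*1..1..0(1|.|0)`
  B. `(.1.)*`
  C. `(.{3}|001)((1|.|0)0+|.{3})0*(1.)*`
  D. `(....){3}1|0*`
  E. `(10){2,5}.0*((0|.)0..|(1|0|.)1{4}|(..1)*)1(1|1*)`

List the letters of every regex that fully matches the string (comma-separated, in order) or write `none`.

B

A → no match
B → match
C → no match
D → no match
E → no match — must start with '10'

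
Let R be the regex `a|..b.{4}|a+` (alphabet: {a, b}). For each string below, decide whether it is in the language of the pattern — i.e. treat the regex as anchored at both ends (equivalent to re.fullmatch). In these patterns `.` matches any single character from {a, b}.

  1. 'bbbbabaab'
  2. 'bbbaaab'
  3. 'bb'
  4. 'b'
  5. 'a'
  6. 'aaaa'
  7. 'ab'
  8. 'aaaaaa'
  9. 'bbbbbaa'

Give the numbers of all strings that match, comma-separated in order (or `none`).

1 → no match
2 → match
3 → no match
4 → no match
5 → match
6 → match
7 → no match
8 → match
9 → match

2, 5, 6, 8, 9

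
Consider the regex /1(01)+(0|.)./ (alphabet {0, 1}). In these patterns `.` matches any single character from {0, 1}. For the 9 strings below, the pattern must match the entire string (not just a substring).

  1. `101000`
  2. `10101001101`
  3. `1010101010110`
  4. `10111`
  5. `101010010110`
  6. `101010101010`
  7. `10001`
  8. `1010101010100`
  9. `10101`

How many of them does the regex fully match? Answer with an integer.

4

1 → no match
2 → no match
3 → match
4 → match
5 → no match
6 → no match
7 → no match — must start with `101`
8 → match
9 → match
Total matched: 4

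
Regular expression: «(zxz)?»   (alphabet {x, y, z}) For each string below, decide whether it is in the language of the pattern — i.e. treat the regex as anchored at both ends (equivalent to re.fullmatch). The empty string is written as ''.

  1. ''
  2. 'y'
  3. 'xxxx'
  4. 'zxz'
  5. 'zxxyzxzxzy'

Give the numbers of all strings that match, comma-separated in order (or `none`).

1 → match
2 → no match
3 → no match
4 → match
5 → no match

1, 4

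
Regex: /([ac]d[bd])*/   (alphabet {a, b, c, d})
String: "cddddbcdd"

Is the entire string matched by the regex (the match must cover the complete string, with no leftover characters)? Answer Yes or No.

No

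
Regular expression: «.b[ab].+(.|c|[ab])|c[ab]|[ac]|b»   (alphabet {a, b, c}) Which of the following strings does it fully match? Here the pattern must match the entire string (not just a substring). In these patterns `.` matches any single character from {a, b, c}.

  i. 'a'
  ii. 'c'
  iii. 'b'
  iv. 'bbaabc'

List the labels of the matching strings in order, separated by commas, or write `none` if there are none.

i → match
ii → match
iii → match
iv → match

i, ii, iii, iv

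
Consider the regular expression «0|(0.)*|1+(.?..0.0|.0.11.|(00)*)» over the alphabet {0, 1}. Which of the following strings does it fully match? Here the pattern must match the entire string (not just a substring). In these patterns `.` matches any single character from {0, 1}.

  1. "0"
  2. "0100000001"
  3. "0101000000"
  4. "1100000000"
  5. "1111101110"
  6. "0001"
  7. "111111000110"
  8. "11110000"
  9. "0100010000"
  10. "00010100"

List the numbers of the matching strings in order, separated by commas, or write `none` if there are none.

1, 2, 3, 4, 5, 6, 7, 8, 9, 10

1 → match
2 → match
3 → match
4 → match
5 → match
6 → match
7 → match
8 → match
9 → match
10 → match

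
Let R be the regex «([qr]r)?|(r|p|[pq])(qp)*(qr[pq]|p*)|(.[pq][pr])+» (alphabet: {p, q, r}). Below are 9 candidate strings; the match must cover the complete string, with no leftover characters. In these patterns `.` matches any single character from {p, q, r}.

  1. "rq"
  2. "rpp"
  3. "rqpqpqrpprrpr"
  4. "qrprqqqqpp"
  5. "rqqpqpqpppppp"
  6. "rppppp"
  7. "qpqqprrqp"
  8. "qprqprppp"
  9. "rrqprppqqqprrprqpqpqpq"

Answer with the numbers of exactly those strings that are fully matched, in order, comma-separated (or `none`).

2, 6, 8

1. "rq" → no match
2. "rpp" → match
3 → no match
4. "qrprqqqqpp" → no match
5 → no match
6. "rppppp" → match
7. "qpqqprrqp" → no match
8. "qprqprppp" → match
9 → no match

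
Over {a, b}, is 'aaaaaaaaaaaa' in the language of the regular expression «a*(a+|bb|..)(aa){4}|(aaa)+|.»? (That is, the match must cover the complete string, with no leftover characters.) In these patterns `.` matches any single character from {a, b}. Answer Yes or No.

Yes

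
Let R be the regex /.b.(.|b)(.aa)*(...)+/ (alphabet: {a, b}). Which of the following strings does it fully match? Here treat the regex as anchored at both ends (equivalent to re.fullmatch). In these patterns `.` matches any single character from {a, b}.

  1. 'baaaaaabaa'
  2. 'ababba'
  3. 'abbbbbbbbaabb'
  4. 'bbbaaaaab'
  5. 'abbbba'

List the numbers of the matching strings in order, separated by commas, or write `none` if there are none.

3

1 → no match
2 → no match
3 → match
4 → no match
5 → no match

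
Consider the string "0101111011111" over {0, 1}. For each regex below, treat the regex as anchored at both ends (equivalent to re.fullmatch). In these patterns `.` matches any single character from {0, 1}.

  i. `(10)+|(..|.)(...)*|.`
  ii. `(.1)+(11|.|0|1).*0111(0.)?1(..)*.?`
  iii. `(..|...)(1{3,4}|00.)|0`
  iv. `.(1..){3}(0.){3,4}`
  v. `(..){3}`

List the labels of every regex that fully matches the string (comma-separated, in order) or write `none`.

i, ii

i → match
ii → match
iii → no match
iv → no match
v → no match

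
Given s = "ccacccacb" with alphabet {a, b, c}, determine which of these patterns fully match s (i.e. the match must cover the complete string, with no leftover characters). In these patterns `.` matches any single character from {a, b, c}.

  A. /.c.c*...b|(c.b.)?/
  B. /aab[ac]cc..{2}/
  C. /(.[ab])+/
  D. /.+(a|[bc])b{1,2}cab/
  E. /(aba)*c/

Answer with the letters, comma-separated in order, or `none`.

A

A → match
B → no match — must start with "aab"
C → no match
D → no match — must end with "bcab"
E → no match — must end with "c"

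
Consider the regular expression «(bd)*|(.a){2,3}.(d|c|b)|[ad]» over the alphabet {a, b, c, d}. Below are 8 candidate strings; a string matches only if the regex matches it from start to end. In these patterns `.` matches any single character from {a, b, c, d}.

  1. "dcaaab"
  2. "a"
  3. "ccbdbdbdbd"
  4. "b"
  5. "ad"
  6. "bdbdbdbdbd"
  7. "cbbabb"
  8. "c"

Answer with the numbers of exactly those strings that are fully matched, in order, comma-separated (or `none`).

2, 6

1 → no match
2 → match
3 → no match
4 → no match
5 → no match
6 → match
7 → no match
8 → no match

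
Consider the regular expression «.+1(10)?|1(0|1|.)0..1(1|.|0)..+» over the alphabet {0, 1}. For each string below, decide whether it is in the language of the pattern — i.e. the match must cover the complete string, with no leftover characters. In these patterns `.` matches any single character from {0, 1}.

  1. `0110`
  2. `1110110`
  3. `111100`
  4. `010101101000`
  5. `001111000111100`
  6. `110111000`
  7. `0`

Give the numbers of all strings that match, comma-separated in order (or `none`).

1, 2, 6

1 → match
2 → match
3 → no match
4 → no match
5 → no match
6 → match
7 → no match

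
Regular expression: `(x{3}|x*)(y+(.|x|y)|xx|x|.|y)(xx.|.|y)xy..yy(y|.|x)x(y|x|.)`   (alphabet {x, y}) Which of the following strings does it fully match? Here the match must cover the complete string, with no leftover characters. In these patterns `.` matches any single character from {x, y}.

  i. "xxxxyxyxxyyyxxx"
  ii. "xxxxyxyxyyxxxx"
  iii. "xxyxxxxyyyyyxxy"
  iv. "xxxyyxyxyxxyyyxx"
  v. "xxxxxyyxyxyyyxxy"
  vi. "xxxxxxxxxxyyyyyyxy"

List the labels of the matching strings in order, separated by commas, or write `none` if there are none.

i → no match
ii → no match
iii → match
iv → match
v → match
vi → match

iii, iv, v, vi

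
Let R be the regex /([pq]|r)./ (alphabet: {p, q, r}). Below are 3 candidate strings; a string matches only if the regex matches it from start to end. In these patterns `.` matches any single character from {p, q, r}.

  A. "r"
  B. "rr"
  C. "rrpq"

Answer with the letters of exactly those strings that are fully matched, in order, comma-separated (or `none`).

B

A → no match
B → match
C → no match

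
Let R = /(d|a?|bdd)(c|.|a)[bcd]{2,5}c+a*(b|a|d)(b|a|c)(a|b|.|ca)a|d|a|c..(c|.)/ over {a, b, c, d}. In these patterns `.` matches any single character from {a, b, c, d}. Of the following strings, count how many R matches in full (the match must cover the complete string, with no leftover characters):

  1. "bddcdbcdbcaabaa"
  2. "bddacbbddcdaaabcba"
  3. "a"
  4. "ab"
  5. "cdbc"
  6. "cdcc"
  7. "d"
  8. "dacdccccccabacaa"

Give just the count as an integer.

1 → match
2 → no match
3 → match
4 → no match
5 → match
6 → match
7 → match
8 → match
Total matched: 6

6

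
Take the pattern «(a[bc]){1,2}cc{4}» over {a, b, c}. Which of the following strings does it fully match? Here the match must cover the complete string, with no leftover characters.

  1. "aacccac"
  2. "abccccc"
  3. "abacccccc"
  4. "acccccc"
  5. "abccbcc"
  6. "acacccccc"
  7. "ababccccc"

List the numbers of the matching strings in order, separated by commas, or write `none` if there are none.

1 → no match
2 → match
3 → match
4 → match
5 → no match
6 → match
7 → match

2, 3, 4, 6, 7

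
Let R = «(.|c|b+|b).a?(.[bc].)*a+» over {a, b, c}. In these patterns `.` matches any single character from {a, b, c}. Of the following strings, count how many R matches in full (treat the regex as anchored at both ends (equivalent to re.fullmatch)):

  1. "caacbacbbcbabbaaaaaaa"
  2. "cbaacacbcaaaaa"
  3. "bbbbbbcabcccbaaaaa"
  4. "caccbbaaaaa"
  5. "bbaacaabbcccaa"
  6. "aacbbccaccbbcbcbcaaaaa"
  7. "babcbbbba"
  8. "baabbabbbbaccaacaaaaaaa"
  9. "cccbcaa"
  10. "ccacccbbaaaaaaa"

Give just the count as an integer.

9

1 → match
2 → match
3 → match
4 → no match
5 → match
6 → match
7 → match
8 → match
9 → match
10 → match
Total matched: 9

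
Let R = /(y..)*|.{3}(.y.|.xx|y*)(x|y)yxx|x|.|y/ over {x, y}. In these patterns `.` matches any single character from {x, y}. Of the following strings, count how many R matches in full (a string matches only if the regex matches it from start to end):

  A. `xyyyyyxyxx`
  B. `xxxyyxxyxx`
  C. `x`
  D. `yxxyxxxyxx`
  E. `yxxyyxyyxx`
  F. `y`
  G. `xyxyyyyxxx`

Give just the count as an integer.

A → match
B → match
C → match
D → match
E → match
F → match
G → no match
Total matched: 6

6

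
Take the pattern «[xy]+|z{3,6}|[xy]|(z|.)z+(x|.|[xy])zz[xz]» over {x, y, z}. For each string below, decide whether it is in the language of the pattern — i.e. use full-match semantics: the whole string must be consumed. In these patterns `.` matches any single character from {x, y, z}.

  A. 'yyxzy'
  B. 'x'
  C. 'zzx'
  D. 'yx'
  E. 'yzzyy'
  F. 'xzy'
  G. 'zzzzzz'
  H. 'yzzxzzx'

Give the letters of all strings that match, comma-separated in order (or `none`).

A. 'yyxzy' → no match
B. 'x' → match
C. 'zzx' → no match
D. 'yx' → match
E. 'yzzyy' → no match
F. 'xzy' → no match
G. 'zzzzzz' → match
H. 'yzzxzzx' → match

B, D, G, H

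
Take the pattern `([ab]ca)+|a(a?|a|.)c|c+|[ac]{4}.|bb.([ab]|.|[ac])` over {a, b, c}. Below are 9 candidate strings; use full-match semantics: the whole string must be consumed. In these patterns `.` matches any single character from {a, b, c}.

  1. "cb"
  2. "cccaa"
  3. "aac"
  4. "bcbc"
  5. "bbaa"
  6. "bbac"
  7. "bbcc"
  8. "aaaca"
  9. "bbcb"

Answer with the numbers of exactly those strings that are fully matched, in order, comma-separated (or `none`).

2, 3, 5, 6, 7, 8, 9

1 → no match
2 → match
3 → match
4 → no match
5 → match
6 → match
7 → match
8 → match
9 → match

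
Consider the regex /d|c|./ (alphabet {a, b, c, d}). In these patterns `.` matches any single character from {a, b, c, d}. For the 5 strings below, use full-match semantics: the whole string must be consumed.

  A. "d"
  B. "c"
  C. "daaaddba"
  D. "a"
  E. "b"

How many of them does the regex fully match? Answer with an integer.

4

A. "d" → match
B. "c" → match
C. "daaaddba" → no match
D. "a" → match
E. "b" → match
Total matched: 4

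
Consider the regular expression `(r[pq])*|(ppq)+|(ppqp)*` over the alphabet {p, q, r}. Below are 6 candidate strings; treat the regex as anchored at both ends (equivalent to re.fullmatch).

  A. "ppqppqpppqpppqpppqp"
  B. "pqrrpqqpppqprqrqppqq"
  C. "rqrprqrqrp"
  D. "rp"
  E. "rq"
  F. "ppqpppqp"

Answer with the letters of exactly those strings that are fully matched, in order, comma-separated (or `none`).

C, D, E, F

A → no match
B → no match
C → match
D → match
E → match
F → match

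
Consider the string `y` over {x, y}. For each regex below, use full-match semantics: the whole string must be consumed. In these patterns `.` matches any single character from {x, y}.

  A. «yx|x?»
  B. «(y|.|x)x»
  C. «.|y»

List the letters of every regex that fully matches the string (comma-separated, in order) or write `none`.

A → no match
B → no match — must end with `x`
C → match

C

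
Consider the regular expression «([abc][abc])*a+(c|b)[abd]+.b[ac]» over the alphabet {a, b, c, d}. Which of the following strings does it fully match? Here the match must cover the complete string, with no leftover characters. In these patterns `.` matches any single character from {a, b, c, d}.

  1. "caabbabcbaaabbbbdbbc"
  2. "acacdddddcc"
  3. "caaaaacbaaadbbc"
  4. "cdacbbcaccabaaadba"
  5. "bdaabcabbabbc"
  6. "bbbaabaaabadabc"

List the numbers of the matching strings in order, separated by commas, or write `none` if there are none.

1, 3, 6

1 → match
2 → no match
3 → match
4 → no match
5 → no match
6 → match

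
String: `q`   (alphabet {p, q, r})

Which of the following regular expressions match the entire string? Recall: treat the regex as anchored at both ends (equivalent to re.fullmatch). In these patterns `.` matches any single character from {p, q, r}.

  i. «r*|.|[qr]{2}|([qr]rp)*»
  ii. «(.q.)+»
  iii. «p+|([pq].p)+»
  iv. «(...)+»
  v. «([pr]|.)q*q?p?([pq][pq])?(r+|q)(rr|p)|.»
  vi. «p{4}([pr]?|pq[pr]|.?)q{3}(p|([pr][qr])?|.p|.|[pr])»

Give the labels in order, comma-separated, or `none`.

i → match
ii → no match
iii → no match — must end with `p`
iv → no match
v → match
vi → no match — must start with `p`

i, v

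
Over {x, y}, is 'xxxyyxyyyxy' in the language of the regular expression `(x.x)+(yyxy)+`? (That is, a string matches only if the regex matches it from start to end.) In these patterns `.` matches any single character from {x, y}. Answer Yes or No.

Yes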